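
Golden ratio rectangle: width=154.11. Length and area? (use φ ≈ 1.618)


φ = (1 + √5) / 2 ≈ 1.618
Length = width × φ = 154.11 × 1.618 = 249.34998
≈ 249.35
Area = width × length = 154.11 × 249.34998 = 38427.3254178 ≈ 38427.33
= Length: 249.35, Area: 38427.33

Length: 249.35, Area: 38427.33


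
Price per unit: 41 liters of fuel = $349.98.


Unit rate = total / quantity
= 349.98 / 41
= $8.54 per unit

$8.54 per unit


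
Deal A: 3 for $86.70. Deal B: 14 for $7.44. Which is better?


Deal A: $86.70/3 = $28.9000/unit
Deal B: $7.44/14 = $0.5314/unit
B is cheaper per unit
= Deal B

Deal B


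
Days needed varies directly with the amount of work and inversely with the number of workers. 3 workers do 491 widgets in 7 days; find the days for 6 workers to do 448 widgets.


Days ∝ work / workers, so d₂ = d₁ × (m₁/m₂) × (w₂/w₁)
Workers factor (inverse): 3/6 = 0.5000
Work factor (direct): 448/491 ≈ 0.9124
d₂ = 7 × 3/6 × 448/491 = (7 × 3 × 448) / (6 × 491) = 9408/2946
≈ 3.19 days

3.19 days


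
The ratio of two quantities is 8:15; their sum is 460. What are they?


Let A = 8k, B = 15k.
8k + 15k = 460
23k = 460 → k = 460/23 = 20
A = 8×20 = 160, B = 15×20 = 300
= A = 160, B = 300

A = 160, B = 300


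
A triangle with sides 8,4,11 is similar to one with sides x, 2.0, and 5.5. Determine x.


Scale factor = 2.0/4 = 0.5
Missing side = 8 × 0.5
= 4.0

4.0


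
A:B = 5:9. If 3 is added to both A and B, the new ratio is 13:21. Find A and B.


Let A = 5k, B = 9k.
(5k + 3) / (9k + 3) = 13/21
Cross-multiply: 21(5k + 3) = 13(9k + 3)
105k + 63 = 117k + 39
105k - 117k = 39 - 63
-12k = -24
k = -24/-12 = 2
A = 5×2 = 10, B = 9×2 = 18
= A = 10, B = 18

A = 10, B = 18


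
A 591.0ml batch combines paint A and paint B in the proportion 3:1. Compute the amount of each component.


Total parts = 3 + 1 = 4
paint A: 591.0 × 3/4 = 443.3ml
paint B: 591.0 × 1/4 = 147.8ml
= 443.3ml and 147.8ml

443.3ml and 147.8ml


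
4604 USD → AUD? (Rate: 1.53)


Amount × rate = 4604 × 1.53
= 7044.12 AUD

7044.12 AUD


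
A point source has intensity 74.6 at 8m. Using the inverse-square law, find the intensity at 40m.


I₁d₁² = I₂d₂²
I₂ = I₁ × (d₁/d₂)²
= 74.6 × (8/40)²
= 74.6 × 64/1600
= 4774.4/1600
= 2.9840

2.9840


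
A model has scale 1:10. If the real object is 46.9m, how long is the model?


Model size = real / scale
= 46.9 / 10
= 4.6900 m

4.6900 m


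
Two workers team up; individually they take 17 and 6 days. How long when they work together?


Rate of A = 1/17 per day
Rate of B = 1/6 per day
Combined rate = 1/17 + 1/6 = 23/102 ≈ 0.2255 per day
Days = 1 / combined rate = 102/23
≈ 4.43 days

4.43 days


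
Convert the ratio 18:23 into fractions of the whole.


Total parts = 18 + 23 = 41
First part: 18/41 = 18/41
Second part: 23/41 = 23/41
= 18/41 and 23/41

18/41 and 23/41


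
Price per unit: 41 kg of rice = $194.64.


Unit rate = total / quantity
= 194.64 / 41
= $4.75 per unit

$4.75 per unit


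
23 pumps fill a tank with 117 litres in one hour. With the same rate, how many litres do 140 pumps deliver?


Direct proportion: y/x = constant
k = 117/23 ≈ 5.0870
y₂ = k × 140 = 117 × 140 / 23 = 16380/23
≈ 712.17

712.17


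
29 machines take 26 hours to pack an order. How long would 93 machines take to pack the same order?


Inverse proportion: x × y = constant
k = 29 × 26 = 754
y₂ = k / 93 = 754 / 93
= 8.11

8.11


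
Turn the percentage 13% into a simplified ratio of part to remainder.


13% means 13 parts out of 100; remainder = 87
Part : remainder = 13:87
GCD = 1
= 13:87

13:87


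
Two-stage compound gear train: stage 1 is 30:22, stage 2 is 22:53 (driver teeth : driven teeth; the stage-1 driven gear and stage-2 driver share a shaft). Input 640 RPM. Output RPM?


Stage 1: RPM_B = RPM_A × t_A/t_B = 640 × 30/22 = 19200/22 ≈ 872.73
B and C share a shaft → RPM_C = RPM_B
Stage 2: RPM_D = RPM_C × t_C/t_D = RPM_A × (t_A×t_C)/(t_B×t_D)
Overall ratio = (30×22)/(22×53) = 660/1166
RPM_D = 640 × 660/1166 = 422400/1166
≈ 362.26 RPM

362.26 RPM


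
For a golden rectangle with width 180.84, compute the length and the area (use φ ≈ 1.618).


φ = (1 + √5) / 2 ≈ 1.618
Length = width × φ = 180.84 × 1.618 = 292.59912
≈ 292.60
Area = width × length = 180.84 × 292.59912 = 52913.6248608 ≈ 52913.62
= Length: 292.60, Area: 52913.62

Length: 292.60, Area: 52913.62


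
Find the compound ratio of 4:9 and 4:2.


Compound ratio = (4×4) : (9×2)
= 16:18
GCD = 2
= 8:9

8:9


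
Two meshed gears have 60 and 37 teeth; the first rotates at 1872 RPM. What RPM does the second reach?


Gear ratio = 60:37 = 60:37
RPM_B = RPM_A × (teeth_A / teeth_B)
= 1872 × (60/37)
= 3035.7 RPM

3035.7 RPM


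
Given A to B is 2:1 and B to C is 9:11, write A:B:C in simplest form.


Match B: multiply A:B by 9 → 18:9
Multiply B:C by 1 → 9:11
Combined: 18:9:11
GCD = 1
= 18:9:11

18:9:11


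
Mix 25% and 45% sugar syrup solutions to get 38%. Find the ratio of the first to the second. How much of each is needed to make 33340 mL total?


Let x parts of 25% mix with y parts of 45%.
25x + 45y = 38(x + y)
25x + 45y = 38x + 38y
x(25 - 38) = y(38 - 45)
x/y = (45 - 38)/(38 - 25) = 7/13
Simplify: 7:13
Total parts = 20; one part = 33340/20 = 1667.00 mL
25% solution: 7×1667.00 = 11669.00 mL
45% solution: 13×1667.00 = 21671.00 mL
= ratio 7:13; 11669.00 mL and 21671.00 mL

ratio 7:13; 11669.00 mL and 21671.00 mL


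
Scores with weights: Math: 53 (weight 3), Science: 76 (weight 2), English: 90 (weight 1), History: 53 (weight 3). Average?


Numerator = 53×3 + 76×2 + 90×1 + 53×3
= 159 + 152 + 90 + 159
= 560
Total weight = 9
Weighted avg = 560/9
= 62.22

62.22


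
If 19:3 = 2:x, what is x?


Cross multiply: 19 × x = 3 × 2
19x = 6
x = 6 / 19
= 0.32

0.32


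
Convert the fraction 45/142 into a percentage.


Percentage = (part / whole) × 100
= (45 / 142) × 100
≈ 31.69%

31.69%


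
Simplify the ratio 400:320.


GCD(400, 320) = 80
400/80 : 320/80
= 5:4

5:4


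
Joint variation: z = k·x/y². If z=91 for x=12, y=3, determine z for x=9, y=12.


z = k·x/y²
Solve for k using the known point: k = z·y²/x = 91×9/12 = 819/12 = 68.2500
Now evaluate at x=9, y=12:
z = k × 9 / 144 = (819 × 9) / (12 × 144) = 7371/1728
≈ 4.2656

4.2656


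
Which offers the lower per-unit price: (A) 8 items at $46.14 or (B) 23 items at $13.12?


Deal A: $46.14/8 = $5.7675/unit
Deal B: $13.12/23 = $0.5704/unit
B is cheaper per unit
= Deal B

Deal B


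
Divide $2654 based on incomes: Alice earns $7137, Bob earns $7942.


Total income = 7137 + 7942 = $15079
Alice: $2654 × 7137/15079 = $1256.16
Bob: $2654 × 7942/15079 = $1397.84
= Alice: $1256.16, Bob: $1397.84

Alice: $1256.16, Bob: $1397.84


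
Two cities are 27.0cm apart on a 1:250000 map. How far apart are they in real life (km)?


Real distance = map distance × scale
= 27.0cm × 250000
= 6750000 cm = 67500.0 m
= 67.500 km

67.500 km


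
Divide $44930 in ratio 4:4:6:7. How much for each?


Total parts = 4 + 4 + 6 + 7 = 21
Part 1: 44930 × 4/21 = 8558.10
Part 2: 44930 × 4/21 = 8558.10
Part 3: 44930 × 6/21 = 12837.14
Part 4: 44930 × 7/21 = 14976.67
= Part 1: $8558.10, Part 2: $8558.10, Part 3: $12837.14, Part 4: $14976.67

Part 1: $8558.10, Part 2: $8558.10, Part 3: $12837.14, Part 4: $14976.67


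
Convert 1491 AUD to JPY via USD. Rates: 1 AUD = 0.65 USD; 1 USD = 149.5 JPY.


Step 1: 1491 AUD × 0.65 = 969.15 USD
Step 2: 969.15 USD × 149.5 = 144887.93 JPY
Implied rate AUD→JPY = 0.65 × 149.5 = 97.1750
= 144887.93 JPY

144887.93 JPY


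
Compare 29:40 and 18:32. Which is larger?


29/40 = 0.7250
18/32 = 0.5625
0.7250 > 0.5625, so 29:40 is greater
= 29:40

29:40


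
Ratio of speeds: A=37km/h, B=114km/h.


Ratio = 37:114
GCD = 1
Simplified = 37:114
Time ratio (same distance) = 114:37
Speed ratio = 37:114

37:114


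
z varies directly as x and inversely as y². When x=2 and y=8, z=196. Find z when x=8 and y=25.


z = k·x/y²
Solve for k using the known point: k = z·y²/x = 196×64/2 = 12544/2 = 6272.0000
Now evaluate at x=8, y=25:
z = k × 8 / 625 = (12544 × 8) / (2 × 625) = 100352/1250
= 80.2816

80.2816


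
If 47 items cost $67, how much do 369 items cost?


Direct proportion: y/x = constant
k = 67/47 ≈ 1.4255
y₂ = k × 369 = 67 × 369 / 47 = 24723/47
≈ 526.02

526.02


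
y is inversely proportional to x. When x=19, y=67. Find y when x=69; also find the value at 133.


Inverse proportion: x × y = constant
k = 19 × 67 = 1273
At x=69: k/69 = 18.45
At x=133: k/133 = 9.57
= 18.45 and 9.57

18.45 and 9.57


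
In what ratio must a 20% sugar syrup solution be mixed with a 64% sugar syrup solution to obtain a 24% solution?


Let x parts of 20% mix with y parts of 64%.
20x + 64y = 24(x + y)
20x + 64y = 24x + 24y
x(20 - 24) = y(24 - 64)
x/y = (64 - 24)/(24 - 20) = 40/4
Simplify: 10:1
= 10:1

10:1


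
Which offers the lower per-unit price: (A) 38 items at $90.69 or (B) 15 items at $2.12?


Deal A: $90.69/38 = $2.3866/unit
Deal B: $2.12/15 = $0.1413/unit
B is cheaper per unit
= Deal B

Deal B


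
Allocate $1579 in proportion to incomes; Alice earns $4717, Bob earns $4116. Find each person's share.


Total income = 4717 + 4116 = $8833
Alice: $1579 × 4717/8833 = $843.22
Bob: $1579 × 4116/8833 = $735.78
= Alice: $843.22, Bob: $735.78

Alice: $843.22, Bob: $735.78


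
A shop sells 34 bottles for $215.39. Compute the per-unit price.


Unit rate = total / quantity
= 215.39 / 34
= $6.34 per unit

$6.34 per unit


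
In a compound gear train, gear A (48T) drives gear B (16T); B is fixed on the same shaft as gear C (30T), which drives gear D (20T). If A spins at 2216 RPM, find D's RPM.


Stage 1: RPM_B = RPM_A × t_A/t_B = 2216 × 48/16 = 106368/16 = 6648.00
B and C share a shaft → RPM_C = RPM_B
Stage 2: RPM_D = RPM_C × t_C/t_D = RPM_A × (t_A×t_C)/(t_B×t_D)
Overall ratio = (48×30)/(16×20) = 1440/320
RPM_D = 2216 × 1440/320 = 3191040/320
= 9972.00 RPM

9972.00 RPM


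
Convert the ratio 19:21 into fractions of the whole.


Total parts = 19 + 21 = 40
First part: 19/40 = 19/40
Second part: 21/40 = 21/40
= 19/40 and 21/40

19/40 and 21/40


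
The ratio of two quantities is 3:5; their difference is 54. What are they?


Let A = 3k, B = 5k.
5k - 3k = 54
2k = 54 → k = 54/2 = 27
A = 3×27 = 81, B = 5×27 = 135
= A = 81, B = 135

A = 81, B = 135


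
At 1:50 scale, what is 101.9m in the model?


Model size = real / scale
= 101.9 / 50
= 2.0380 m

2.0380 m


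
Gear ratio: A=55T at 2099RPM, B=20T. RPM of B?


Gear ratio = 55:20 = 11:4
RPM_B = RPM_A × (teeth_A / teeth_B)
= 2099 × (55/20)
= 5772.3 RPM

5772.3 RPM


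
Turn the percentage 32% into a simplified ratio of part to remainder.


32% means 32 parts out of 100; remainder = 68
Part : remainder = 32:68
GCD = 4
= 8:17

8:17


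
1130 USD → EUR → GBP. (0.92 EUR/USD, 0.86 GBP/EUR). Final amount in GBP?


Step 1: 1130 USD × 0.92 = 1039.60 EUR
Step 2: 1039.60 EUR × 0.86 = 894.06 GBP
Implied rate USD→GBP = 0.92 × 0.86 = 0.7912
= 894.06 GBP

894.06 GBP


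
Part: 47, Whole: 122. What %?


Percentage = (part / whole) × 100
= (47 / 122) × 100
≈ 38.52%

38.52%


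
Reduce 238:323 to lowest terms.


GCD(238, 323) = 17
238/17 : 323/17
= 14:19

14:19


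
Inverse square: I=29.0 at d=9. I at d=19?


I₁d₁² = I₂d₂²
I₂ = I₁ × (d₁/d₂)²
= 29.0 × (9/19)²
= 29.0 × 81/361
= 2349/361
≈ 6.5069

6.5069


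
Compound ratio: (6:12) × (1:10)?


Compound ratio = (6×1) : (12×10)
= 6:120
GCD = 6
= 1:20

1:20


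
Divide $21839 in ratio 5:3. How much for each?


Total parts = 5 + 3 = 8
Part 1: 21839 × 5/8 = 13649.38
Part 2: 21839 × 3/8 = 8189.63
= Part 1: $13649.38, Part 2: $8189.63

Part 1: $13649.38, Part 2: $8189.63


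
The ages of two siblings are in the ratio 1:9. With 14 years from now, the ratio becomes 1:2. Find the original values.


Let A = 1k, B = 9k.
(1k + 14) / (9k + 14) = 1/2
Cross-multiply: 2(1k + 14) = 1(9k + 14)
2k + 28 = 9k + 14
2k - 9k = 14 - 28
-7k = -14
k = -14/-7 = 2
A = 1×2 = 2, B = 9×2 = 18
= A = 2, B = 18

A = 2, B = 18


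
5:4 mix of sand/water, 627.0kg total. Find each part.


Total parts = 5 + 4 = 9
sand: 627.0 × 5/9 = 348.3kg
water: 627.0 × 4/9 = 278.7kg
= 348.3kg and 278.7kg

348.3kg and 278.7kg


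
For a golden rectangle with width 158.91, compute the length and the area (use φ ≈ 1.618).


φ = (1 + √5) / 2 ≈ 1.618
Length = width × φ = 158.91 × 1.618 = 257.11638
≈ 257.12
Area = width × length = 158.91 × 257.11638 = 40858.3639458 ≈ 40858.36
= Length: 257.12, Area: 40858.36

Length: 257.12, Area: 40858.36


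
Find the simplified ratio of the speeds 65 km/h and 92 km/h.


Ratio = 65:92
GCD = 1
Simplified = 65:92
Time ratio (same distance) = 92:65
Speed ratio = 65:92

65:92


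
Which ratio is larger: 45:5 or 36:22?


45/5 = 9.0000
36/22 = 1.6364
9.0000 > 1.6364, so 45:5 is greater
= 45:5

45:5


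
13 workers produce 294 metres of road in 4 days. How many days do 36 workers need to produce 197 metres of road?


Days ∝ work / workers, so d₂ = d₁ × (m₁/m₂) × (w₂/w₁)
Workers factor (inverse): 13/36 ≈ 0.3611
Work factor (direct): 197/294 ≈ 0.6701
d₂ = 4 × 13/36 × 197/294 = (4 × 13 × 197) / (36 × 294) = 10244/10584
≈ 0.97 days

0.97 days


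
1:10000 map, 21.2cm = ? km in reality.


Real distance = map distance × scale
= 21.2cm × 10000
= 212000 cm = 2120.0 m
= 2.120 km

2.120 km


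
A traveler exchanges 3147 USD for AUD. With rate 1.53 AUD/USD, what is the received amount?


Amount × rate = 3147 × 1.53
= 4814.91 AUD

4814.91 AUD


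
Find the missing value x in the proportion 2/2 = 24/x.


Cross multiply: 2 × x = 2 × 24
2x = 48
x = 48 / 2
= 24.00

24.00


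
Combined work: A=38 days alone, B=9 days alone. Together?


Rate of A = 1/38 per day
Rate of B = 1/9 per day
Combined rate = 1/38 + 1/9 = 47/342 ≈ 0.1374 per day
Days = 1 / combined rate = 342/47
≈ 7.28 days

7.28 days


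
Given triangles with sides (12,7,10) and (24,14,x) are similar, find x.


Scale factor = 24/12 = 2
Missing side = 10 × 2
= 20.0

20.0


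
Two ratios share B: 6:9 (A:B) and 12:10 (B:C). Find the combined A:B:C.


Match B: multiply A:B by 12 → 72:108
Multiply B:C by 9 → 108:90
Combined: 72:108:90
GCD = 18
= 4:6:5

4:6:5


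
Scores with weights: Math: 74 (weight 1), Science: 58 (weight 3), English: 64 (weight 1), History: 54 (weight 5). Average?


Numerator = 74×1 + 58×3 + 64×1 + 54×5
= 74 + 174 + 64 + 270
= 582
Total weight = 10
Weighted avg = 582/10
= 58.20

58.20


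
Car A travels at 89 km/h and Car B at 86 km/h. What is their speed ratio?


Ratio = 89:86
GCD = 1
Simplified = 89:86
Time ratio (same distance) = 86:89
Speed ratio = 89:86

89:86


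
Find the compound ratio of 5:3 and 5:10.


Compound ratio = (5×5) : (3×10)
= 25:30
GCD = 5
= 5:6

5:6


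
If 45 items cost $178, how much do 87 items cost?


Direct proportion: y/x = constant
k = 178/45 ≈ 3.9556
y₂ = k × 87 = 178 × 87 / 45 = 15486/45
≈ 344.13

344.13


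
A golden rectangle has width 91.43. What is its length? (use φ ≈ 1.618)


φ = (1 + √5) / 2 ≈ 1.618
Length = width × φ = 91.43 × 1.618 = 147.93374
≈ 147.93

147.93


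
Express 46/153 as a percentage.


Percentage = (part / whole) × 100
= (46 / 153) × 100
≈ 30.07%

30.07%


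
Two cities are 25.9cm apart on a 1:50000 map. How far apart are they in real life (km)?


Real distance = map distance × scale
= 25.9cm × 50000
= 1295000 cm = 12950.0 m
= 12.950 km

12.950 km


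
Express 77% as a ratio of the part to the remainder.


77% means 77 parts out of 100; remainder = 23
Part : remainder = 77:23
GCD = 1
= 77:23

77:23


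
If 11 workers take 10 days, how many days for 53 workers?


Inverse proportion: x × y = constant
k = 11 × 10 = 110
y₂ = k / 53 = 110 / 53
= 2.08

2.08


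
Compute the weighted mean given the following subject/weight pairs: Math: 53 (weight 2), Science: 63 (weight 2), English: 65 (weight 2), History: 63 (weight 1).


Numerator = 53×2 + 63×2 + 65×2 + 63×1
= 106 + 126 + 130 + 63
= 425
Total weight = 7
Weighted avg = 425/7
= 60.71

60.71


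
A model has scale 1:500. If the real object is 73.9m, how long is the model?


Model size = real / scale
= 73.9 / 500
= 0.1478 m

0.1478 m


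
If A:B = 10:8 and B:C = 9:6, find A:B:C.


Match B: multiply A:B by 9 → 90:72
Multiply B:C by 8 → 72:48
Combined: 90:72:48
GCD = 6
= 15:12:8

15:12:8


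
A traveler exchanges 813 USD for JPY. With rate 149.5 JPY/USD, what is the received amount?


Amount × rate = 813 × 149.5
= 121543.50 JPY

121543.50 JPY


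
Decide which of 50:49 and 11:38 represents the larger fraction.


50/49 = 1.0204
11/38 = 0.2895
1.0204 > 0.2895, so 50:49 is greater
= 50:49

50:49


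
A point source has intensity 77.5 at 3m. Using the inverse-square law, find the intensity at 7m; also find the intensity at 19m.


I₁d₁² = I₂d₂²
I at 7m = 77.5 × (3/7)² = 77.5 × 9/49 = 697.5/49 ≈ 14.2347
I at 19m = 77.5 × (3/19)² = 77.5 × 9/361 = 697.5/361 ≈ 1.9321
= 14.2347 and 1.9321

14.2347 and 1.9321


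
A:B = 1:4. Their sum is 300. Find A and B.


Let A = 1k, B = 4k.
1k + 4k = 300
5k = 300 → k = 300/5 = 60
A = 1×60 = 60, B = 4×60 = 240
= A = 60, B = 240

A = 60, B = 240


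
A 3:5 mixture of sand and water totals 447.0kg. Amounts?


Total parts = 3 + 5 = 8
sand: 447.0 × 3/8 = 167.6kg
water: 447.0 × 5/8 = 279.4kg
= 167.6kg and 279.4kg

167.6kg and 279.4kg


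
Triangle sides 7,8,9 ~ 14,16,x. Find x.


Scale factor = 14/7 = 2
Missing side = 9 × 2
= 18.0

18.0


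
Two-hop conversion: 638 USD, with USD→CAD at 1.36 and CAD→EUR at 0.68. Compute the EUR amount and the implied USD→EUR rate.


Step 1: 638 USD × 1.36 = 867.68 CAD
Step 2: 867.68 CAD × 0.68 = 590.02 EUR
Implied rate USD→EUR = 1.36 × 0.68 = 0.9248
= 590.02 EUR; implied rate 0.9248 EUR/USD

590.02 EUR; implied rate 0.9248 EUR/USD


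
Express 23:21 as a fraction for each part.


Total parts = 23 + 21 = 44
First part: 23/44 = 23/44
Second part: 21/44 = 21/44
= 23/44 and 21/44

23/44 and 21/44


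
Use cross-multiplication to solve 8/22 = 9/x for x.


Cross multiply: 8 × x = 22 × 9
8x = 198
x = 198 / 8
= 24.75

24.75


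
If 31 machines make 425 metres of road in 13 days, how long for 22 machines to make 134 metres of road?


Days ∝ work / workers, so d₂ = d₁ × (m₁/m₂) × (w₂/w₁)
Workers factor (inverse): 31/22 ≈ 1.4091
Work factor (direct): 134/425 ≈ 0.3153
d₂ = 13 × 31/22 × 134/425 = (13 × 31 × 134) / (22 × 425) = 54002/9350
≈ 5.78 days

5.78 days


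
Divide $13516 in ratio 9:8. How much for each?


Total parts = 9 + 8 = 17
Part 1: 13516 × 9/17 = 7155.53
Part 2: 13516 × 8/17 = 6360.47
= Part 1: $7155.53, Part 2: $6360.47

Part 1: $7155.53, Part 2: $6360.47


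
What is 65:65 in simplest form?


GCD(65, 65) = 65
65/65 : 65/65
= 1:1

1:1


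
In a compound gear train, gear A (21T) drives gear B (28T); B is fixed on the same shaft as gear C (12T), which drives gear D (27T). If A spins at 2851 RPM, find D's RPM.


Stage 1: RPM_B = RPM_A × t_A/t_B = 2851 × 21/28 = 59871/28 = 2138.25
B and C share a shaft → RPM_C = RPM_B
Stage 2: RPM_D = RPM_C × t_C/t_D = RPM_A × (t_A×t_C)/(t_B×t_D)
Overall ratio = (21×12)/(28×27) = 252/756
RPM_D = 2851 × 252/756 = 718452/756
≈ 950.33 RPM

950.33 RPM


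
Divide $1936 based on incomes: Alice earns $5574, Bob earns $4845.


Total income = 5574 + 4845 = $10419
Alice: $1936 × 5574/10419 = $1035.73
Bob: $1936 × 4845/10419 = $900.27
= Alice: $1035.73, Bob: $900.27

Alice: $1035.73, Bob: $900.27


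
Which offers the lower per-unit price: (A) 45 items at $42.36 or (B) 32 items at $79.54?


Deal A: $42.36/45 = $0.9413/unit
Deal B: $79.54/32 = $2.4856/unit
A is cheaper per unit
= Deal A

Deal A


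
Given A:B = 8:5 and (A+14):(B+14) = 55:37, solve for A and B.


Let A = 8k, B = 5k.
(8k + 14) / (5k + 14) = 55/37
Cross-multiply: 37(8k + 14) = 55(5k + 14)
296k + 518 = 275k + 770
296k - 275k = 770 - 518
21k = 252
k = 252/21 = 12
A = 8×12 = 96, B = 5×12 = 60
= A = 96, B = 60

A = 96, B = 60


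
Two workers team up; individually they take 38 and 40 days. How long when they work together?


Rate of A = 1/38 per day
Rate of B = 1/40 per day
Combined rate = 1/38 + 1/40 = 78/1520 ≈ 0.0513 per day
Days = 1 / combined rate = 1520/78
≈ 19.49 days

19.49 days


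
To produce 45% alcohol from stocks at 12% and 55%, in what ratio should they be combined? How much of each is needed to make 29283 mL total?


Let x parts of 12% mix with y parts of 55%.
12x + 55y = 45(x + y)
12x + 55y = 45x + 45y
x(12 - 45) = y(45 - 55)
x/y = (55 - 45)/(45 - 12) = 10/33
Simplify: 10:33
Total parts = 43; one part = 29283/43 = 681.00 mL
12% solution: 10×681.00 = 6810.00 mL
55% solution: 33×681.00 = 22473.00 mL
= ratio 10:33; 6810.00 mL and 22473.00 mL

ratio 10:33; 6810.00 mL and 22473.00 mL


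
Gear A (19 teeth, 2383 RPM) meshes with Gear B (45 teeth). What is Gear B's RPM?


Gear ratio = 19:45 = 19:45
RPM_B = RPM_A × (teeth_A / teeth_B)
= 2383 × (19/45)
= 1006.2 RPM

1006.2 RPM


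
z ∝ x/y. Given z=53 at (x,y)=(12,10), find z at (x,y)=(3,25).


z = k·x/y
Solve for k using the known point: k = z·y/x = 53×10/12 = 530/12 ≈ 44.1667
Now evaluate at x=3, y=25:
z = k × 3 / 25 = (530 × 3) / (12 × 25) = 1590/300
= 5.3000

5.3000


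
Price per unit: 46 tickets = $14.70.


Unit rate = total / quantity
= 14.70 / 46
= $0.32 per unit

$0.32 per unit


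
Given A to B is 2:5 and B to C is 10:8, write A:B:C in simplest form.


Match B: multiply A:B by 10 → 20:50
Multiply B:C by 5 → 50:40
Combined: 20:50:40
GCD = 10
= 2:5:4

2:5:4


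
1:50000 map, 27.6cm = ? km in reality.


Real distance = map distance × scale
= 27.6cm × 50000
= 1380000 cm = 13800.0 m
= 13.800 km

13.800 km


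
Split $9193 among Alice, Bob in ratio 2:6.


Total parts = 2 + 6 = 8
Alice: 9193 × 2/8 = 2298.25
Bob: 9193 × 6/8 = 6894.75
= Alice: $2298.25, Bob: $6894.75

Alice: $2298.25, Bob: $6894.75


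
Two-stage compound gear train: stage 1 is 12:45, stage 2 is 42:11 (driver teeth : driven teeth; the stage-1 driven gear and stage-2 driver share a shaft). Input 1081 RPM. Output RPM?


Stage 1: RPM_B = RPM_A × t_A/t_B = 1081 × 12/45 = 12972/45 ≈ 288.27
B and C share a shaft → RPM_C = RPM_B
Stage 2: RPM_D = RPM_C × t_C/t_D = RPM_A × (t_A×t_C)/(t_B×t_D)
Overall ratio = (12×42)/(45×11) = 504/495
RPM_D = 1081 × 504/495 = 544824/495
≈ 1100.65 RPM

1100.65 RPM


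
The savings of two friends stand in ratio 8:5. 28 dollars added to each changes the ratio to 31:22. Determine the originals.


Let A = 8k, B = 5k.
(8k + 28) / (5k + 28) = 31/22
Cross-multiply: 22(8k + 28) = 31(5k + 28)
176k + 616 = 155k + 868
176k - 155k = 868 - 616
21k = 252
k = 252/21 = 12
A = 8×12 = 96, B = 5×12 = 60
= A = 96, B = 60

A = 96, B = 60


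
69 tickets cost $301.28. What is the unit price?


Unit rate = total / quantity
= 301.28 / 69
= $4.37 per unit

$4.37 per unit


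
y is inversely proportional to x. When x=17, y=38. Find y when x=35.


Inverse proportion: x × y = constant
k = 17 × 38 = 646
y₂ = k / 35 = 646 / 35
= 18.46

18.46


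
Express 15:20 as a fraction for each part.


Total parts = 15 + 20 = 35
First part: 15/35 = 3/7
Second part: 20/35 = 4/7
= 3/7 and 4/7

3/7 and 4/7


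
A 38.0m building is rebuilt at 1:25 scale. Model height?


Model size = real / scale
= 38.0 / 25
= 1.5200 m

1.5200 m


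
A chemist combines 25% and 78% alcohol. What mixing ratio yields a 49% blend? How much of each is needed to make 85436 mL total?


Let x parts of 25% mix with y parts of 78%.
25x + 78y = 49(x + y)
25x + 78y = 49x + 49y
x(25 - 49) = y(49 - 78)
x/y = (78 - 49)/(49 - 25) = 29/24
Simplify: 29:24
Total parts = 53; one part = 85436/53 = 1612.00 mL
25% solution: 29×1612.00 = 46748.00 mL
78% solution: 24×1612.00 = 38688.00 mL
= ratio 29:24; 46748.00 mL and 38688.00 mL

ratio 29:24; 46748.00 mL and 38688.00 mL


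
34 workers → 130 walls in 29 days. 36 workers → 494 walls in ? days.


Days ∝ work / workers, so d₂ = d₁ × (m₁/m₂) × (w₂/w₁)
Workers factor (inverse): 34/36 ≈ 0.9444
Work factor (direct): 494/130 = 3.8000
d₂ = 29 × 34/36 × 494/130 = (29 × 34 × 494) / (36 × 130) = 487084/4680
≈ 104.08 days

104.08 days


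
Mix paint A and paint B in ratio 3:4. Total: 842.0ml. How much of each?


Total parts = 3 + 4 = 7
paint A: 842.0 × 3/7 = 360.9ml
paint B: 842.0 × 4/7 = 481.1ml
= 360.9ml and 481.1ml

360.9ml and 481.1ml


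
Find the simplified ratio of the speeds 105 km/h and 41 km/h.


Ratio = 105:41
GCD = 1
Simplified = 105:41
Time ratio (same distance) = 41:105
Speed ratio = 105:41

105:41


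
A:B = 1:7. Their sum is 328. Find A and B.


Let A = 1k, B = 7k.
1k + 7k = 328
8k = 328 → k = 328/8 = 41
A = 1×41 = 41, B = 7×41 = 287
= A = 41, B = 287

A = 41, B = 287


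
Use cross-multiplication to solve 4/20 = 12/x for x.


Cross multiply: 4 × x = 20 × 12
4x = 240
x = 240 / 4
= 60.00

60.00


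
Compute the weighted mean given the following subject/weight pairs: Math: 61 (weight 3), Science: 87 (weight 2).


Numerator = 61×3 + 87×2
= 183 + 174
= 357
Total weight = 5
Weighted avg = 357/5
= 71.40

71.40


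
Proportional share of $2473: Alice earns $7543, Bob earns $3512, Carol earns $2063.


Total income = 7543 + 3512 + 2063 = $13118
Alice: $2473 × 7543/13118 = $1422.00
Bob: $2473 × 3512/13118 = $662.08
Carol: $2473 × 2063/13118 = $388.92
= Alice: $1422.00, Bob: $662.08, Carol: $388.92

Alice: $1422.00, Bob: $662.08, Carol: $388.92


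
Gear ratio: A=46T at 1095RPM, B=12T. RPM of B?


Gear ratio = 46:12 = 23:6
RPM_B = RPM_A × (teeth_A / teeth_B)
= 1095 × (46/12)
= 4197.5 RPM

4197.5 RPM


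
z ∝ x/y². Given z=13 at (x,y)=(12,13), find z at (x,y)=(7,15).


z = k·x/y²
Solve for k using the known point: k = z·y²/x = 13×169/12 = 2197/12 ≈ 183.0833
Now evaluate at x=7, y=15:
z = k × 7 / 225 = (2197 × 7) / (12 × 225) = 15379/2700
≈ 5.6959

5.6959


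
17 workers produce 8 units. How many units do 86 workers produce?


Direct proportion: y/x = constant
k = 8/17 ≈ 0.4706
y₂ = k × 86 = 8 × 86 / 17 = 688/17
≈ 40.47

40.47


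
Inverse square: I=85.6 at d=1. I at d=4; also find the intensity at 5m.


I₁d₁² = I₂d₂²
I at 4m = 85.6 × (1/4)² = 85.6 × 1/16 = 85.6/16 = 5.3500
I at 5m = 85.6 × (1/5)² = 85.6 × 1/25 = 85.6/25 = 3.4240
= 5.3500 and 3.4240

5.3500 and 3.4240


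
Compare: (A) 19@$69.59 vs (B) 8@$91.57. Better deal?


Deal A: $69.59/19 = $3.6626/unit
Deal B: $91.57/8 = $11.4463/unit
A is cheaper per unit
= Deal A

Deal A


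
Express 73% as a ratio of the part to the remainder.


73% means 73 parts out of 100; remainder = 27
Part : remainder = 73:27
GCD = 1
= 73:27

73:27


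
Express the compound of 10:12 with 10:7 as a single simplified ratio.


Compound ratio = (10×10) : (12×7)
= 100:84
GCD = 4
= 25:21

25:21


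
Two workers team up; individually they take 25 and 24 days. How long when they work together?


Rate of A = 1/25 per day
Rate of B = 1/24 per day
Combined rate = 1/25 + 1/24 = 49/600 ≈ 0.0817 per day
Days = 1 / combined rate = 600/49
≈ 12.24 days

12.24 days


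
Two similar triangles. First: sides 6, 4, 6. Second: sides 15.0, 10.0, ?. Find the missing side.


Scale factor = 15.0/6 = 2.5
Missing side = 6 × 2.5
= 15.0

15.0


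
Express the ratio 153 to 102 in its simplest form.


GCD(153, 102) = 51
153/51 : 102/51
= 3:2

3:2


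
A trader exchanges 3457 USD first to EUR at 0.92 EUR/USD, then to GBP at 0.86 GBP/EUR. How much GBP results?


Step 1: 3457 USD × 0.92 = 3180.44 EUR
Step 2: 3180.44 EUR × 0.86 = 2735.18 GBP
Implied rate USD→GBP = 0.92 × 0.86 = 0.7912
= 2735.18 GBP

2735.18 GBP


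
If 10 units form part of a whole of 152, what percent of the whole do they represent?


Percentage = (part / whole) × 100
= (10 / 152) × 100
≈ 6.58%

6.58%


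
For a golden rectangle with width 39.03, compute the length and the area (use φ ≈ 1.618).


φ = (1 + √5) / 2 ≈ 1.618
Length = width × φ = 39.03 × 1.618 = 63.15054
≈ 63.15
Area = width × length = 39.03 × 63.15054 = 2464.7655762 ≈ 2464.77
= Length: 63.15, Area: 2464.77

Length: 63.15, Area: 2464.77


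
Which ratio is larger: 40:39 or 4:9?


40/39 = 1.0256
4/9 = 0.4444
1.0256 > 0.4444, so 40:39 is greater
= 40:39

40:39


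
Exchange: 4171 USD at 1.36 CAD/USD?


Amount × rate = 4171 × 1.36
= 5672.56 CAD

5672.56 CAD


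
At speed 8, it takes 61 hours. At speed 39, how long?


Inverse proportion: x × y = constant
k = 8 × 61 = 488
y₂ = k / 39 = 488 / 39
= 12.51

12.51


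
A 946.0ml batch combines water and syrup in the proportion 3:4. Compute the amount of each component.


Total parts = 3 + 4 = 7
water: 946.0 × 3/7 = 405.4ml
syrup: 946.0 × 4/7 = 540.6ml
= 405.4ml and 540.6ml

405.4ml and 540.6ml


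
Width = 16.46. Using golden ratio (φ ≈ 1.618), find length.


φ = (1 + √5) / 2 ≈ 1.618
Length = width × φ = 16.46 × 1.618 = 26.63228
≈ 26.63

26.63


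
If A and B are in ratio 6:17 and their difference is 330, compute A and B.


Let A = 6k, B = 17k.
17k - 6k = 330
11k = 330 → k = 330/11 = 30
A = 6×30 = 180, B = 17×30 = 510
= A = 180, B = 510

A = 180, B = 510


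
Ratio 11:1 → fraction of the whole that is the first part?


Total parts = 11 + 1 = 12
First part: 11/12 = 11/12
= 11/12

11/12


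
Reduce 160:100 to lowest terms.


GCD(160, 100) = 20
160/20 : 100/20
= 8:5

8:5


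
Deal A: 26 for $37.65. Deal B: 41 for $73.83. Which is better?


Deal A: $37.65/26 = $1.4481/unit
Deal B: $73.83/41 = $1.8007/unit
A is cheaper per unit
= Deal A

Deal A


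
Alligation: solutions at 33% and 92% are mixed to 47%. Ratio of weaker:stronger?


Let x parts of 33% mix with y parts of 92%.
33x + 92y = 47(x + y)
33x + 92y = 47x + 47y
x(33 - 47) = y(47 - 92)
x/y = (92 - 47)/(47 - 33) = 45/14
Simplify: 45:14
= 45:14

45:14


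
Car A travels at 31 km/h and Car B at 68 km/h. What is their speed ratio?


Ratio = 31:68
GCD = 1
Simplified = 31:68
Time ratio (same distance) = 68:31
Speed ratio = 31:68

31:68


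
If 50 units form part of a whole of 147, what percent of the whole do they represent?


Percentage = (part / whole) × 100
= (50 / 147) × 100
≈ 34.01%

34.01%


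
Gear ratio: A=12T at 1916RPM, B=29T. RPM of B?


Gear ratio = 12:29 = 12:29
RPM_B = RPM_A × (teeth_A / teeth_B)
= 1916 × (12/29)
= 792.8 RPM

792.8 RPM


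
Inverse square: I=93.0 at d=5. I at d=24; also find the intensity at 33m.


I₁d₁² = I₂d₂²
I at 24m = 93.0 × (5/24)² = 93.0 × 25/576 = 2325/576 ≈ 4.0365
I at 33m = 93.0 × (5/33)² = 93.0 × 25/1089 = 2325/1089 ≈ 2.1350
= 4.0365 and 2.1350

4.0365 and 2.1350


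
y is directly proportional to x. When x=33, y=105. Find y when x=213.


Direct proportion: y/x = constant
k = 105/33 ≈ 3.1818
y₂ = k × 213 = 105 × 213 / 33 = 22365/33
≈ 677.73

677.73


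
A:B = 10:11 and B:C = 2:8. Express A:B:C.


Match B: multiply A:B by 2 → 20:22
Multiply B:C by 11 → 22:88
Combined: 20:22:88
GCD = 2
= 10:11:44

10:11:44


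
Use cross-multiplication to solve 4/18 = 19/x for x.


Cross multiply: 4 × x = 18 × 19
4x = 342
x = 342 / 4
= 85.50

85.50


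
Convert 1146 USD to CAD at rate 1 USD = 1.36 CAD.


Amount × rate = 1146 × 1.36
= 1558.56 CAD

1558.56 CAD


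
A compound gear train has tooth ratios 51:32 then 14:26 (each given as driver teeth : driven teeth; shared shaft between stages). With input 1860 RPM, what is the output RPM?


Stage 1: RPM_B = RPM_A × t_A/t_B = 1860 × 51/32 = 94860/32 ≈ 2964.38
B and C share a shaft → RPM_C = RPM_B
Stage 2: RPM_D = RPM_C × t_C/t_D = RPM_A × (t_A×t_C)/(t_B×t_D)
Overall ratio = (51×14)/(32×26) = 714/832
RPM_D = 1860 × 714/832 = 1328040/832
≈ 1596.20 RPM

1596.20 RPM


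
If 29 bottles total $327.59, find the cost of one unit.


Unit rate = total / quantity
= 327.59 / 29
= $11.30 per unit

$11.30 per unit


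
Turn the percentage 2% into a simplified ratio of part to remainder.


2% means 2 parts out of 100; remainder = 98
Part : remainder = 2:98
GCD = 2
= 1:49

1:49


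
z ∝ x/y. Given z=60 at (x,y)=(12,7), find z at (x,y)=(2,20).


z = k·x/y
Solve for k using the known point: k = z·y/x = 60×7/12 = 420/12 = 35.0000
Now evaluate at x=2, y=20:
z = k × 2 / 20 = (420 × 2) / (12 × 20) = 840/240
= 3.5000

3.5000


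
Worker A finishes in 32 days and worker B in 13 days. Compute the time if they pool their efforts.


Rate of A = 1/32 per day
Rate of B = 1/13 per day
Combined rate = 1/32 + 1/13 = 45/416 ≈ 0.1082 per day
Days = 1 / combined rate = 416/45
≈ 9.24 days

9.24 days


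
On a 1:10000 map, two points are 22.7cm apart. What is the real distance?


Real distance = map distance × scale
= 22.7cm × 10000
= 227000 cm = 2270.0 m
= 2.270 km

2.270 km


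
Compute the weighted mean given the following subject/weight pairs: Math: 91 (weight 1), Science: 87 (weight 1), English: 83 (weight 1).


Numerator = 91×1 + 87×1 + 83×1
= 91 + 87 + 83
= 261
Total weight = 3
Weighted avg = 261/3
= 87.00

87.00


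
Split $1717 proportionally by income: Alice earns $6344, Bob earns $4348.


Total income = 6344 + 4348 = $10692
Alice: $1717 × 6344/10692 = $1018.77
Bob: $1717 × 4348/10692 = $698.23
= Alice: $1018.77, Bob: $698.23

Alice: $1018.77, Bob: $698.23


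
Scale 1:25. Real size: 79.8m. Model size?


Model size = real / scale
= 79.8 / 25
= 3.1920 m

3.1920 m


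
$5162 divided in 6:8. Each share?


Total parts = 6 + 8 = 14
Part 1: 5162 × 6/14 = 2212.29
Part 2: 5162 × 8/14 = 2949.71
= Part 1: $2212.29, Part 2: $2949.71

Part 1: $2212.29, Part 2: $2949.71


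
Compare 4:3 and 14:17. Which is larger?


4/3 = 1.3333
14/17 = 0.8235
1.3333 > 0.8235, so 4:3 is greater
= 4:3

4:3


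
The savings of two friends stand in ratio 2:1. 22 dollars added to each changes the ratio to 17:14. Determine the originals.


Let A = 2k, B = 1k.
(2k + 22) / (1k + 22) = 17/14
Cross-multiply: 14(2k + 22) = 17(1k + 22)
28k + 308 = 17k + 374
28k - 17k = 374 - 308
11k = 66
k = 66/11 = 6
A = 2×6 = 12, B = 1×6 = 6
= A = 12, B = 6

A = 12, B = 6


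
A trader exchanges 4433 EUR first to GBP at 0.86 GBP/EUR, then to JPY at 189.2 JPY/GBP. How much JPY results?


Step 1: 4433 EUR × 0.86 = 3812.38 GBP
Step 2: 3812.38 GBP × 189.2 = 721302.30 JPY
Implied rate EUR→JPY = 0.86 × 189.2 = 162.7120
= 721302.30 JPY

721302.30 JPY


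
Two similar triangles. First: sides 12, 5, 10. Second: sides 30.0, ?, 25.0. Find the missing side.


Scale factor = 30.0/12 = 2.5
Missing side = 5 × 2.5
= 12.5

12.5


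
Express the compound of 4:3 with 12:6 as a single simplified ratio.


Compound ratio = (4×12) : (3×6)
= 48:18
GCD = 6
= 8:3

8:3


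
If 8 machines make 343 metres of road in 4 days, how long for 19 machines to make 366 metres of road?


Days ∝ work / workers, so d₂ = d₁ × (m₁/m₂) × (w₂/w₁)
Workers factor (inverse): 8/19 ≈ 0.4211
Work factor (direct): 366/343 ≈ 1.0671
d₂ = 4 × 8/19 × 366/343 = (4 × 8 × 366) / (19 × 343) = 11712/6517
≈ 1.80 days

1.80 days


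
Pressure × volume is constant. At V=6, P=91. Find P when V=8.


Inverse proportion: x × y = constant
k = 6 × 91 = 546
y₂ = k / 8 = 546 / 8
= 68.25

68.25


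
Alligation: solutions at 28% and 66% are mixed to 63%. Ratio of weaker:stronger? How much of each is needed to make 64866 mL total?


Let x parts of 28% mix with y parts of 66%.
28x + 66y = 63(x + y)
28x + 66y = 63x + 63y
x(28 - 63) = y(63 - 66)
x/y = (66 - 63)/(63 - 28) = 3/35
Simplify: 3:35
Total parts = 38; one part = 64866/38 = 1707.00 mL
28% solution: 3×1707.00 = 5121.00 mL
66% solution: 35×1707.00 = 59745.00 mL
= ratio 3:35; 5121.00 mL and 59745.00 mL

ratio 3:35; 5121.00 mL and 59745.00 mL


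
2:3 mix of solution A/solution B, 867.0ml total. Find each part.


Total parts = 2 + 3 = 5
solution A: 867.0 × 2/5 = 346.8ml
solution B: 867.0 × 3/5 = 520.2ml
= 346.8ml and 520.2ml

346.8ml and 520.2ml


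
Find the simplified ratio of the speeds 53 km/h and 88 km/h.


Ratio = 53:88
GCD = 1
Simplified = 53:88
Time ratio (same distance) = 88:53
Speed ratio = 53:88

53:88


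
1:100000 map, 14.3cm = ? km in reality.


Real distance = map distance × scale
= 14.3cm × 100000
= 1430000 cm = 14300.0 m
= 14.300 km

14.300 km


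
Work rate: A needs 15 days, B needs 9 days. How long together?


Rate of A = 1/15 per day
Rate of B = 1/9 per day
Combined rate = 1/15 + 1/9 = 24/135 ≈ 0.1778 per day
Days = 1 / combined rate = 135/24
≈ 5.63 days

5.63 days


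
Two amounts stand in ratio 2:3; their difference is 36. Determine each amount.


Let A = 2k, B = 3k.
3k - 2k = 36
1k = 36 → k = 36/1 = 36
A = 2×36 = 72, B = 3×36 = 108
= A = 72, B = 108

A = 72, B = 108


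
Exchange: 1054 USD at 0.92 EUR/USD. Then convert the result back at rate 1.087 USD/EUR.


Amount × rate = 1054 × 0.92 = 969.68 EUR
Round-trip: 969.68 × 1.087 = 1054.04 USD
= 969.68 EUR, then 1054.04 USD

969.68 EUR, then 1054.04 USD


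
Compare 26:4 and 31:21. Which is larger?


26/4 = 6.5000
31/21 = 1.4762
6.5000 > 1.4762, so 26:4 is greater
= 26:4

26:4


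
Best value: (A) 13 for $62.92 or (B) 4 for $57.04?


Deal A: $62.92/13 = $4.8400/unit
Deal B: $57.04/4 = $14.2600/unit
A is cheaper per unit
= Deal A

Deal A


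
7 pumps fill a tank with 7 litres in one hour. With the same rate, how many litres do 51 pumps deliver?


Direct proportion: y/x = constant
k = 7/7 = 1.0000
y₂ = k × 51 = 7 × 51 / 7 = 357/7
= 51.00

51.00


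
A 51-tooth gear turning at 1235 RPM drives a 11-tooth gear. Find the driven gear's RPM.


Gear ratio = 51:11 = 51:11
RPM_B = RPM_A × (teeth_A / teeth_B)
= 1235 × (51/11)
= 5725.9 RPM

5725.9 RPM


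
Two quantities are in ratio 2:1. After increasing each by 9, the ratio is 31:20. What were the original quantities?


Let A = 2k, B = 1k.
(2k + 9) / (1k + 9) = 31/20
Cross-multiply: 20(2k + 9) = 31(1k + 9)
40k + 180 = 31k + 279
40k - 31k = 279 - 180
9k = 99
k = 99/9 = 11
A = 2×11 = 22, B = 1×11 = 11
= A = 22, B = 11

A = 22, B = 11


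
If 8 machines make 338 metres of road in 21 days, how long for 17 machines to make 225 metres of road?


Days ∝ work / workers, so d₂ = d₁ × (m₁/m₂) × (w₂/w₁)
Workers factor (inverse): 8/17 ≈ 0.4706
Work factor (direct): 225/338 ≈ 0.6657
d₂ = 21 × 8/17 × 225/338 = (21 × 8 × 225) / (17 × 338) = 37800/5746
≈ 6.58 days

6.58 days


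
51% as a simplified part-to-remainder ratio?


51% means 51 parts out of 100; remainder = 49
Part : remainder = 51:49
GCD = 1
= 51:49

51:49


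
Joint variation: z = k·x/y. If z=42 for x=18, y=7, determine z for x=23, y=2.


z = k·x/y
Solve for k using the known point: k = z·y/x = 42×7/18 = 294/18 ≈ 16.3333
Now evaluate at x=23, y=2:
z = k × 23 / 2 = (294 × 23) / (18 × 2) = 6762/36
≈ 187.8333

187.8333


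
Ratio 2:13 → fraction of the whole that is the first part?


Total parts = 2 + 13 = 15
First part: 2/15 = 2/15
= 2/15

2/15
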